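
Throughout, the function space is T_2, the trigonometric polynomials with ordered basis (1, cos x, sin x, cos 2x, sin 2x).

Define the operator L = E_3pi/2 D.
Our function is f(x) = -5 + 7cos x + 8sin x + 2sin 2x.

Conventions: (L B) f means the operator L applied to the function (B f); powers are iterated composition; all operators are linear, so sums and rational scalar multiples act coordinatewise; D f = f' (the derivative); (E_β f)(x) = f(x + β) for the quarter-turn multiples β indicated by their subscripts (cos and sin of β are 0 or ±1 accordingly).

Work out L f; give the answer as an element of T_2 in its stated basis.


g(x) = 7cos x + 8sin x - 4cos 2x

D f = 8cos x - 7sin x + 4cos 2x
E_3pi/2 D f = 7cos x + 8sin x - 4cos 2x


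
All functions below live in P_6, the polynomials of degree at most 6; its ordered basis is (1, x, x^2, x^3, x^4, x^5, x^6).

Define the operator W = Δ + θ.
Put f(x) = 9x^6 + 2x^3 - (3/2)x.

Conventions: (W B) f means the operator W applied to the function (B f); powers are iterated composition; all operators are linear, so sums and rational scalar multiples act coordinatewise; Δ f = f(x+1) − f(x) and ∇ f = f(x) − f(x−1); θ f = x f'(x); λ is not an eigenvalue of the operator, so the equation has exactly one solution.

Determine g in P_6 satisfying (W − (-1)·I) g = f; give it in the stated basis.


the result is g(x) = (9/7)x^6 - (9/7)x^5 - (18/7)x^4 - (1/7)x^3 + (22/7)x^2 + (23/28)x - 5/4

write g with unknown coordinates in the stated basis and equate coefficients in (W − (-1)·I) g = f
solving from the highest basis element down gives g = (9/7)x^6 - (9/7)x^5 - (18/7)x^4 - (1/7)x^3 + (22/7)x^2 + (23/28)x - 5/4
check: W g = (54/7)x^6 + (9/7)x^5 + (18/7)x^4 + (15/7)x^3 - (22/7)x^2 - (65/28)x + 5/4
so W g − (-1)·g = 9x^6 + 2x^3 - (3/2)x = f ✓


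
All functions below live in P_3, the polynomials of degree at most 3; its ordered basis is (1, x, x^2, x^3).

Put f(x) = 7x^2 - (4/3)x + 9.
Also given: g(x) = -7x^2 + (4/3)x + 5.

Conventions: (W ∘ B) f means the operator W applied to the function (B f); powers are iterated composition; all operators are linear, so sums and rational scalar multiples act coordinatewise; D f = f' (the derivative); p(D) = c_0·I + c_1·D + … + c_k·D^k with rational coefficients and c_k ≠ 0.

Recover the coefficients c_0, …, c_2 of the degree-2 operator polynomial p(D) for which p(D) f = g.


D^0 f = 7x^2 - (4/3)x + 9
D^1 f = 14x - 4/3
D^2 f = 14
matching coefficients of g against c_0 f + c_1 Df + … from the top degree down determines the c_i
solution: c_0 = -1, c_1 = 0, c_2 = 1

c_0 = -1, c_1 = 0, c_2 = 1


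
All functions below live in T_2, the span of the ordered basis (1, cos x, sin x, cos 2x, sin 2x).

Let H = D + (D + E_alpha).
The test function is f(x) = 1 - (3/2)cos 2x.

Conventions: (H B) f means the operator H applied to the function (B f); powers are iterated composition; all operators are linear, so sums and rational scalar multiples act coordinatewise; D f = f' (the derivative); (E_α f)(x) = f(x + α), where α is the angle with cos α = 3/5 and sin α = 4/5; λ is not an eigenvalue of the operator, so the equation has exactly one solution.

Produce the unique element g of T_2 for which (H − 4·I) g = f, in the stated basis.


the result is g(x) = -1/3 + (321/2146)cos 2x - (186/1073)sin 2x

write g with unknown coordinates in the stated basis and equate coefficients in (H − 4·I) g = f
solving from the highest basis element down gives g = -1/3 + (321/2146)cos 2x - (186/1073)sin 2x
check: H g = -1/3 - (1935/2146)cos 2x - (744/1073)sin 2x
so H g − 4·g = 1 - (3/2)cos 2x = f ✓


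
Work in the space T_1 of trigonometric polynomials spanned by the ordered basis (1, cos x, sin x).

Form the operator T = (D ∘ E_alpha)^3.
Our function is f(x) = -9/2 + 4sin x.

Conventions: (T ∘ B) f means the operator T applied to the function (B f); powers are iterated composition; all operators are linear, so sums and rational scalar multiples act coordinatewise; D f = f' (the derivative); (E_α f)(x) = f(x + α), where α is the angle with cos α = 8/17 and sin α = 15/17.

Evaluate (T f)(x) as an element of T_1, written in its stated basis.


E_alpha f = -9/2 + (60/17)cos x + (32/17)sin x
D E_alpha f = (32/17)cos x - (60/17)sin x
E_alpha (D ∘ E_alpha) f = -(644/289)cos x - (960/289)sin x
D E_alpha (D ∘ E_alpha) f = -(960/289)cos x + (644/289)sin x
E_alpha (D ∘ E_alpha) (D ∘ E_alpha) f = (1980/4913)cos x + (19552/4913)sin x
D E_alpha (D ∘ E_alpha) (D ∘ E_alpha) f = (19552/4913)cos x - (1980/4913)sin x

the image equals g(x) = (19552/4913)cos x - (1980/4913)sin x


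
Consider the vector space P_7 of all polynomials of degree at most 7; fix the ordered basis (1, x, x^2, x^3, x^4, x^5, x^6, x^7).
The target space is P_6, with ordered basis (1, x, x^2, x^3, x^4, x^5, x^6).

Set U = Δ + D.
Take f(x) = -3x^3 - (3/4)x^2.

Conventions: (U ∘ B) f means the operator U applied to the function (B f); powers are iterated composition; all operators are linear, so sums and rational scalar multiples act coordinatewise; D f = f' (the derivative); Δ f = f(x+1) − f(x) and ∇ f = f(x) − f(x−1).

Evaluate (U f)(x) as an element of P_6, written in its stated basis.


the image equals g(x) = -18x^2 - 12x - 15/4

Δ f = -9x^2 - (21/2)x - 15/4
D f = -9x^2 - (3/2)x
(Δ + D) f = -18x^2 - 12x - 15/4


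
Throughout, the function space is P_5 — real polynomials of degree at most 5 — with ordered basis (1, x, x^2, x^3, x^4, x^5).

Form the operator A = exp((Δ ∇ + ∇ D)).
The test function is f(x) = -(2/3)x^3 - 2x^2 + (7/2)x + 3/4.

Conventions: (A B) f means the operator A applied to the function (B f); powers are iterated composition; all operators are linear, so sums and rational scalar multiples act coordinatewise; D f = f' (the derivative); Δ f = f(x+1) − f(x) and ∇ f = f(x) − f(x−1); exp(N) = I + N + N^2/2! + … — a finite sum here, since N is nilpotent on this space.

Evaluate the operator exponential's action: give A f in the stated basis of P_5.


order-1 term: -8x - 6
the series for exp((Δ ∇ + ∇ D)) f terminates at order 1
exp((Δ ∇ + ∇ D)) f = -(2/3)x^3 - 2x^2 - (9/2)x - 21/4

the result is g(x) = -(2/3)x^3 - 2x^2 - (9/2)x - 21/4


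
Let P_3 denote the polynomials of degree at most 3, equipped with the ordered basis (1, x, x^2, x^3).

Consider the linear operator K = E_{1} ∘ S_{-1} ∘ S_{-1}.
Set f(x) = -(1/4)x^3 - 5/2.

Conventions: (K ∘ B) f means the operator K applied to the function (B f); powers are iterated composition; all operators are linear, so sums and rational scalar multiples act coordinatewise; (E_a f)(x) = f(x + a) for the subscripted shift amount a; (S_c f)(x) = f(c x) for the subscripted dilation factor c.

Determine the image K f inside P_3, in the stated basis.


S_{-1} f = (1/4)x^3 - 5/2
S_{-1} S_{-1} f = -(1/4)x^3 - 5/2
E_{1} (S_{-1} ∘ S_{-1}) f = -(1/4)x^3 - (3/4)x^2 - (3/4)x - 11/4

the result is g(x) = -(1/4)x^3 - (3/4)x^2 - (3/4)x - 11/4


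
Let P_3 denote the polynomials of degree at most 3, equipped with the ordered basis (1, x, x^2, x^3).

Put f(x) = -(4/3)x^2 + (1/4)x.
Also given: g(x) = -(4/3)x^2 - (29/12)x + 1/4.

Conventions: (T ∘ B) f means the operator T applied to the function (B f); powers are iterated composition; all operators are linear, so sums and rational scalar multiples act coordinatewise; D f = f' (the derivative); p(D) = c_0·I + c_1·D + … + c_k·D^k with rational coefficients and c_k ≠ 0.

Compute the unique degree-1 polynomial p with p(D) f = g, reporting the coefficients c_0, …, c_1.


p(D) = I + D, i.e. c_0 = 1, c_1 = 1

D^0 f = -(4/3)x^2 + (1/4)x
D^1 f = -(8/3)x + 1/4
matching coefficients of g against c_0 f + c_1 Df + … from the top degree down determines the c_i
solution: c_0 = 1, c_1 = 1


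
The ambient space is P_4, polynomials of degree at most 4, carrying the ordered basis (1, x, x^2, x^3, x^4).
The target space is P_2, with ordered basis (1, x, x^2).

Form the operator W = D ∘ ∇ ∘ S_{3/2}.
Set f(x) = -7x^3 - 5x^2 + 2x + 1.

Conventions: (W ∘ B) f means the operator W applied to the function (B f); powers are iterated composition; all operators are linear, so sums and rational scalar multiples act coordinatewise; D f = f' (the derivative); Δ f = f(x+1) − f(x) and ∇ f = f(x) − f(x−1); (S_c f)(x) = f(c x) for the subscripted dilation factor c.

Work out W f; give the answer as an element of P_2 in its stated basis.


S_{3/2} f = -(189/8)x^3 - (45/4)x^2 + 3x + 1
∇ S_{3/2} f = -(567/8)x^2 + (387/8)x - 75/8
D ∇ S_{3/2} f = -(567/4)x + 387/8

the image equals g(x) = -(567/4)x + 387/8


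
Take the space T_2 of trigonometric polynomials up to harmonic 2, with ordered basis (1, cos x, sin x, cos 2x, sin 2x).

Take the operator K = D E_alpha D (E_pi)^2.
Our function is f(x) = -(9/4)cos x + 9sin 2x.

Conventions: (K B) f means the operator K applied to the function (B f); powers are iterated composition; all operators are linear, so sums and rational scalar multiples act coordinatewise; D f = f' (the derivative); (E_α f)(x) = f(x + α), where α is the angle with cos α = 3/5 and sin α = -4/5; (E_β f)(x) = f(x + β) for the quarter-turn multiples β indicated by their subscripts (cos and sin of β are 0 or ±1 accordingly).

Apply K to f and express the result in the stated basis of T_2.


E_pi f = (9/4)cos x + 9sin 2x
E_pi E_pi f = -(9/4)cos x + 9sin 2x
D (E_pi)^2 f = (9/4)sin x + 18cos 2x
E_alpha D (E_pi)^2 f = -(9/5)cos x + (27/20)sin x - (126/25)cos 2x + (432/25)sin 2x
D E_alpha D (E_pi)^2 f = (27/20)cos x + (9/5)sin x + (864/25)cos 2x + (252/25)sin 2x

g(x) = (27/20)cos x + (9/5)sin x + (864/25)cos 2x + (252/25)sin 2x


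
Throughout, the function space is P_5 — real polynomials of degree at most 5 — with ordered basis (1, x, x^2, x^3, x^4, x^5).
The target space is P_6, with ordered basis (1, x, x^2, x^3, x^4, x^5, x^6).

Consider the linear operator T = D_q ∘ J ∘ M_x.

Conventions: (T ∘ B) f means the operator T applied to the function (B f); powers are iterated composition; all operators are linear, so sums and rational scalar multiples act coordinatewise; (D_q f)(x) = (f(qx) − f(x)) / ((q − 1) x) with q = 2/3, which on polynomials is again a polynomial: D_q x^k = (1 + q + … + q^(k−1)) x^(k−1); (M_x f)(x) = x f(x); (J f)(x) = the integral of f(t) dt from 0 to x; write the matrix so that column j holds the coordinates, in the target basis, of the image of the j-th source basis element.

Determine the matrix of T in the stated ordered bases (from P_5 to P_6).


image of 1: (5/6)x
image of x: (19/27)x^2
image of x^2: (65/108)x^3
image of x^3: (211/405)x^4
image of x^4: (665/1458)x^5
image of x^5: (2059/5103)x^6
each image's coordinates form column j of the matrix

the matrix is [[0, 0, 0, 0, 0, 0]; [5/6, 0, 0, 0, 0, 0]; [0, 19/27, 0, 0, 0, 0]; [0, 0, 65/108, 0, 0, 0]; [0, 0, 0, 211/405, 0, 0]; [0, 0, 0, 0, 665/1458, 0]; [0, 0, 0, 0, 0, 2059/5103]] (rows listed top to bottom)


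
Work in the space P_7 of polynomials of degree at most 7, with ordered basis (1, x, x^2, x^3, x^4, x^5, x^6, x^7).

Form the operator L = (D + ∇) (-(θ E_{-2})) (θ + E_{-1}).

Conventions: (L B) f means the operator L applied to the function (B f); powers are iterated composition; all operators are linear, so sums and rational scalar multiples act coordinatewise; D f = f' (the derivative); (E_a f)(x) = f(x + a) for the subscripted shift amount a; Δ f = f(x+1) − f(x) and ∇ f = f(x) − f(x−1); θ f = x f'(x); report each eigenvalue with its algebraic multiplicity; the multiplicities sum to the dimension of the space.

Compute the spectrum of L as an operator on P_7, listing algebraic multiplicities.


λ = 0 (multiplicity 8)

image of 1: 0
image of x: -4
image of x^2: -24x + 34
image of x^3: -72x^2 + 252x - 192
image of x^4: -160x^3 + 912x^2 - 1676x + 924
image of x^5: -300x^4 + 2380x^3 - 7080x^2 + 9160x - 4110
image of x^6: -504x^5 + 5130x^4 - 21180x^3 + 44010x^2 - 45162x + 17502
image of x^7: -784x^6 + 9744x^5 - 51520x^4 + 148050x^3 - 242046x^2 + 209832x - 72632
the matrix is upper triangular; its diagonal is (0, 0, 0, 0, 0, 0, 0, 0)
for a triangular matrix the eigenvalues are the diagonal entries, with algebraic multiplicity their repetition count


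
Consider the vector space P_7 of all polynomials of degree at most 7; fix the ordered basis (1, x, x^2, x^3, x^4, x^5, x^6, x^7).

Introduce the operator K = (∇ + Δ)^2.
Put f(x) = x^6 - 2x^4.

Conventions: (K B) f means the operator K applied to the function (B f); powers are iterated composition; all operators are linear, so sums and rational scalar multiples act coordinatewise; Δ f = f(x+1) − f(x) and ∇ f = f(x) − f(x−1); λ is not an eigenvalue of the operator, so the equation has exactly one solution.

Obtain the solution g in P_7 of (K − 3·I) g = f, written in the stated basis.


the image equals g(x) = -(1/3)x^6 - (38/3)x^4 - 256x^2 - 832

write g with unknown coordinates in the stated basis and equate coefficients in (K − 3·I) g = f
solving from the highest basis element down gives g = -(1/3)x^6 - (38/3)x^4 - 256x^2 - 832
check: K g = -40x^4 - 768x^2 - 2496
so K g − 3·g = x^6 - 2x^4 = f ✓


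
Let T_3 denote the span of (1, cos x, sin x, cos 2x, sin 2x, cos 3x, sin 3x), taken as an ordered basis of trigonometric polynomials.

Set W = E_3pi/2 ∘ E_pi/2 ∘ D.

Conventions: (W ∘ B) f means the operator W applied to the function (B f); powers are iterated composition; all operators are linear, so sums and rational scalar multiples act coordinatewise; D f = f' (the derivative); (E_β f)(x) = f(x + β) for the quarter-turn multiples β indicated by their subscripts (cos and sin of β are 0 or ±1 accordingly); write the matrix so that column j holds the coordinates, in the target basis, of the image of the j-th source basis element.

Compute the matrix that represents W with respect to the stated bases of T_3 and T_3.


the matrix is [[0, 0, 0, 0, 0, 0, 0]; [0, 0, 1, 0, 0, 0, 0]; [0, -1, 0, 0, 0, 0, 0]; [0, 0, 0, 0, 2, 0, 0]; [0, 0, 0, -2, 0, 0, 0]; [0, 0, 0, 0, 0, 0, 3]; [0, 0, 0, 0, 0, -3, 0]] (rows listed top to bottom)

image of 1: 0
image of cos x: -sin x
image of sin x: cos x
image of cos 2x: -2sin 2x
image of sin 2x: 2cos 2x
image of cos 3x: -3sin 3x
image of sin 3x: 3cos 3x
each image's coordinates form column j of the matrix


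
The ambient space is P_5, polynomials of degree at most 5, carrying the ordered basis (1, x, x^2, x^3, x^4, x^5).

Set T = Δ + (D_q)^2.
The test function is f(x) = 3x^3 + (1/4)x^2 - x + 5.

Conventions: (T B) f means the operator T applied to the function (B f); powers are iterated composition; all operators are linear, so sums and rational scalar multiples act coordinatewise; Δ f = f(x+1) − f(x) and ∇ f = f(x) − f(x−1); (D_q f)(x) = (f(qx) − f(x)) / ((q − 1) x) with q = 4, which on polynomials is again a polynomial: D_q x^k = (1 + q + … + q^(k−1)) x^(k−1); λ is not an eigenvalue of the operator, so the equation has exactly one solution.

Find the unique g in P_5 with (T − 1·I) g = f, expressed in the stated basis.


g(x) = -3x^3 - (37/4)x^2 - (683/2)x - 405

write g with unknown coordinates in the stated basis and equate coefficients in (T − 1·I) g = f
solving from the highest basis element down gives g = -3x^3 - (37/4)x^2 - (683/2)x - 405
check: T g = -9x^2 - (685/2)x - 400
so T g − 1·g = 3x^3 + (1/4)x^2 - x + 5 = f ✓


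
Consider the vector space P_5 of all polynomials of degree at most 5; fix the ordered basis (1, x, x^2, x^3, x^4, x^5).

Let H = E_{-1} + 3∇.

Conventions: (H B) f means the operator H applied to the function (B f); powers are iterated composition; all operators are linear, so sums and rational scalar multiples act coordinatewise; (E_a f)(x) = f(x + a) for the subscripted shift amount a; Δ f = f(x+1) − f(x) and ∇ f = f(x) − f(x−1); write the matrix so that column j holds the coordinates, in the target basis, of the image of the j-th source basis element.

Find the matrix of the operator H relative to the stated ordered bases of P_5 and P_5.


the matrix is [[1, 2, -2, 2, -2, 2]; [0, 1, 4, -6, 8, -10]; [0, 0, 1, 6, -12, 20]; [0, 0, 0, 1, 8, -20]; [0, 0, 0, 0, 1, 10]; [0, 0, 0, 0, 0, 1]] (rows listed top to bottom)

image of 1: 1
image of x: x + 2
image of x^2: x^2 + 4x - 2
image of x^3: x^3 + 6x^2 - 6x + 2
image of x^4: x^4 + 8x^3 - 12x^2 + 8x - 2
image of x^5: x^5 + 10x^4 - 20x^3 + 20x^2 - 10x + 2
each image's coordinates form column j of the matrix


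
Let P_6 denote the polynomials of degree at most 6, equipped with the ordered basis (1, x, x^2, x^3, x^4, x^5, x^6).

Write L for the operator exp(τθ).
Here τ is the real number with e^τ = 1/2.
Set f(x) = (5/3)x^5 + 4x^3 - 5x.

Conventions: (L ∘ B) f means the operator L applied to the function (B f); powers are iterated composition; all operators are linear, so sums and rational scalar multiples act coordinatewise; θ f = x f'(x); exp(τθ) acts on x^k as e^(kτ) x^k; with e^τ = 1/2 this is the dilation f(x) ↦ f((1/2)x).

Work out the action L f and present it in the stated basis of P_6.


exp(τθ) x^k = e^(kτ) x^k; with e^τ = 1/2 this sends x^k to (1/2)^k x^k
x ↦ 1/2 x
x^3 ↦ 1/8 x^3
x^5 ↦ 1/32 x^5
applying this coordinatewise to f: exp(τθ) f = (5/96)x^5 + (1/2)x^3 - (5/2)x

the image equals g(x) = (5/96)x^5 + (1/2)x^3 - (5/2)x


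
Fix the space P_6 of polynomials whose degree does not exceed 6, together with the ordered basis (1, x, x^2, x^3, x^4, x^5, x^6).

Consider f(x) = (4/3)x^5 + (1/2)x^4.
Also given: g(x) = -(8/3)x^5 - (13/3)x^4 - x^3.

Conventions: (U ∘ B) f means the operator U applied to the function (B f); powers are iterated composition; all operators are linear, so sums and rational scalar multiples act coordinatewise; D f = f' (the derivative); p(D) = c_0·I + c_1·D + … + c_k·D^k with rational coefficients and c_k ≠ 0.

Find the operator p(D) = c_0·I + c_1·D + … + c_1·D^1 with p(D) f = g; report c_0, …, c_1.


c_0 = -2, c_1 = -1/2

D^0 f = (4/3)x^5 + (1/2)x^4
D^1 f = (20/3)x^4 + 2x^3
matching coefficients of g against c_0 f + c_1 Df + … from the top degree down determines the c_i
solution: c_0 = -2, c_1 = -1/2


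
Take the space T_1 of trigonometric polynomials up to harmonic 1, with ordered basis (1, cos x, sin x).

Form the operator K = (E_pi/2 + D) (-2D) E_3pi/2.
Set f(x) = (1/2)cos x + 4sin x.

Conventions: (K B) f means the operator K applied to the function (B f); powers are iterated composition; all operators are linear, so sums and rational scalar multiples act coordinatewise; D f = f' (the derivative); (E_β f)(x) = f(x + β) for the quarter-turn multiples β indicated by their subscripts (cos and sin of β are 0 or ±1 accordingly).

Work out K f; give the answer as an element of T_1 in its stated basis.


E_3pi/2 f = -4cos x + (1/2)sin x
D E_3pi/2 f = (1/2)cos x + 4sin x
(-2D) E_3pi/2 f = -cos x - 8sin x
E_pi/2 (-2D) E_3pi/2 f = -8cos x + sin x
D (-2D) E_3pi/2 f = -8cos x + sin x
(E_pi/2 + D) (-2D) E_3pi/2 f = -16cos x + 2sin x

the result is g(x) = -16cos x + 2sin x


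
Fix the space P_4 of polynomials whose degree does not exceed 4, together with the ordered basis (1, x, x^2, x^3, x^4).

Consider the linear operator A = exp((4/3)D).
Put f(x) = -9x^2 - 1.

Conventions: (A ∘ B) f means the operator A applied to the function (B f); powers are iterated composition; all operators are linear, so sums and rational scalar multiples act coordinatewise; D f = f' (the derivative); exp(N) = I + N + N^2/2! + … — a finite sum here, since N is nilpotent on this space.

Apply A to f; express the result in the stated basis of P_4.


order-1 term: -24x
order-2 term: -16
the series for exp((4/3)D) f terminates at order 2
exp((4/3)D) f = -9x^2 - 24x - 17

g(x) = -9x^2 - 24x - 17


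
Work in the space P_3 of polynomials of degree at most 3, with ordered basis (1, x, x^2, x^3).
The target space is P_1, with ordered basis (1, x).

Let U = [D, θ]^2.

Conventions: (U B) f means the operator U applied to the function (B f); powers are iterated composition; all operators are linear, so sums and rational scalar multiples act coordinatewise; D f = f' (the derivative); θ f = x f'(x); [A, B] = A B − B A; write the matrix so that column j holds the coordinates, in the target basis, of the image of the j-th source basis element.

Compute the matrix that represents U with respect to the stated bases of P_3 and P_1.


image of 1: 0
image of x: 0
image of x^2: 2
image of x^3: 6x
each image's coordinates form column j of the matrix

the matrix is [[0, 0, 2, 0]; [0, 0, 0, 6]] (rows listed top to bottom)


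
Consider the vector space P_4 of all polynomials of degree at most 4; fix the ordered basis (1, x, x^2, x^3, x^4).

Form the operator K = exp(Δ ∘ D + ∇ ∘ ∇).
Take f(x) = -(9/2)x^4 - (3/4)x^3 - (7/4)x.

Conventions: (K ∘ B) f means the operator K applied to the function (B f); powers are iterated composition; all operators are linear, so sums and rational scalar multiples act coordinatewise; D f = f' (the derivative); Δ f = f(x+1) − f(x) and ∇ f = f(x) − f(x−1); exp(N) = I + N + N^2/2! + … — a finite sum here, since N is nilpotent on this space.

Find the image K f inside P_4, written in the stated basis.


the result is g(x) = -(9/2)x^4 - (3/4)x^3 - 108x^2 + (173/4)x - 1179/4

order-1 term: -108x^2 + 45x - 315/4
order-2 term: -216
the series for exp(Δ ∘ D + ∇ ∘ ∇) f terminates at order 2
exp(Δ ∘ D + ∇ ∘ ∇) f = -(9/2)x^4 - (3/4)x^3 - 108x^2 + (173/4)x - 1179/4


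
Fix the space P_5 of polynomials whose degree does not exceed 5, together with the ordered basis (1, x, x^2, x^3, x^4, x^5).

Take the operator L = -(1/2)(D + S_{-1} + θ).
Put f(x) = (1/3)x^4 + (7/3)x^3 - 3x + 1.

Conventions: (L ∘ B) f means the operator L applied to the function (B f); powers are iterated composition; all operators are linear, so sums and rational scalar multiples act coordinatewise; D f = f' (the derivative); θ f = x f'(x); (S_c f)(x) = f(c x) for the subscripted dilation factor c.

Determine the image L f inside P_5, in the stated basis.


D f = (4/3)x^3 + 7x^2 - 3
S_{-1} f = (1/3)x^4 - (7/3)x^3 + 3x + 1
θ f = (4/3)x^4 + 7x^3 - 3x
(D + S_{-1} + θ) f = (5/3)x^4 + 6x^3 + 7x^2 - 2
(-(1/2)(D + S_{-1} + θ)) f = -(5/6)x^4 - 3x^3 - (7/2)x^2 + 1

g(x) = -(5/6)x^4 - 3x^3 - (7/2)x^2 + 1


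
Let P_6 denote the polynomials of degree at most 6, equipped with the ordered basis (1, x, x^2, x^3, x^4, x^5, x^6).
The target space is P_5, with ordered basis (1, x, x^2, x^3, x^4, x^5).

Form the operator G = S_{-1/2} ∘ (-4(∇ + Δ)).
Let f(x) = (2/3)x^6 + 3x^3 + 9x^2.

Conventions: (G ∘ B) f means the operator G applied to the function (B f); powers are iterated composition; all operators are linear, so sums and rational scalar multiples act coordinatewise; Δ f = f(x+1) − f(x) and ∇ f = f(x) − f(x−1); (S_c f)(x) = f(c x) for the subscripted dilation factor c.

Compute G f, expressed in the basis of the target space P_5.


g(x) = x^5 + (40/3)x^3 - 18x^2 + 88x - 24

∇ f = 4x^5 - 10x^4 + (40/3)x^3 - x^2 + 13x - 20/3
Δ f = 4x^5 + 10x^4 + (40/3)x^3 + 19x^2 + 31x + 38/3
(∇ + Δ) f = 8x^5 + (80/3)x^3 + 18x^2 + 44x + 6
(-4(∇ + Δ)) f = -32x^5 - (320/3)x^3 - 72x^2 - 176x - 24
S_{-1/2} (-4(∇ + Δ)) f = x^5 + (40/3)x^3 - 18x^2 + 88x - 24


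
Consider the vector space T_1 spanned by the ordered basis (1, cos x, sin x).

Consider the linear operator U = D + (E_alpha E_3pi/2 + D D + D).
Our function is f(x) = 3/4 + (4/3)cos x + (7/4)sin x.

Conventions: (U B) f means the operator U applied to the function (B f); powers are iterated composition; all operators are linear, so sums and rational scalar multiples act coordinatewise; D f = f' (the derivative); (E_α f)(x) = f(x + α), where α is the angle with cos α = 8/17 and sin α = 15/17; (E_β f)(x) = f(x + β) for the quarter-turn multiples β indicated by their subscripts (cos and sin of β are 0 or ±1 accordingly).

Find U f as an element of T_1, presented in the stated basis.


D f = (7/4)cos x - (4/3)sin x
E_3pi/2 f = 3/4 - (7/4)cos x + (4/3)sin x
E_alpha E_3pi/2 f = 3/4 + (6/17)cos x + (443/204)sin x
D f = (7/4)cos x - (4/3)sin x
D D f = -(4/3)cos x - (7/4)sin x
D f = (7/4)cos x - (4/3)sin x
(E_alpha E_3pi/2 + D D + D) f = 3/4 + (157/204)cos x - (31/34)sin x
(D + (E_alpha E_3pi/2 + D D + D)) f = 3/4 + (257/102)cos x - (229/102)sin x

the result is g(x) = 3/4 + (257/102)cos x - (229/102)sin x


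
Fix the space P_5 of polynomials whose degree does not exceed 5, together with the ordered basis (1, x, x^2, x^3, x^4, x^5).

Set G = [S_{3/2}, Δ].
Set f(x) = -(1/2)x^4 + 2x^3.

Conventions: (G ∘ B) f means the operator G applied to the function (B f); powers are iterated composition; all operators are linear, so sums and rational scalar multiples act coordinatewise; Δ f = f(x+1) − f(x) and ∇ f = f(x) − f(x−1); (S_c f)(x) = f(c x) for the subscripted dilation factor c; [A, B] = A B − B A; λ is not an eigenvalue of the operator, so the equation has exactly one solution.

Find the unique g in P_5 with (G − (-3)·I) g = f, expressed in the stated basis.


the image equals g(x) = -(1/6)x^4 + (7/24)x^3 - (39/64)x^2 - (211/384)x - 49/144

write g with unknown coordinates in the stated basis and equate coefficients in (G − (-3)·I) g = f
solving from the highest basis element down gives g = -(1/6)x^4 + (7/24)x^3 - (39/64)x^2 - (211/384)x - 49/144
check: G g = (9/8)x^3 + (117/64)x^2 + (211/128)x + 49/48
so G g − (-3)·g = -(1/2)x^4 + 2x^3 = f ✓


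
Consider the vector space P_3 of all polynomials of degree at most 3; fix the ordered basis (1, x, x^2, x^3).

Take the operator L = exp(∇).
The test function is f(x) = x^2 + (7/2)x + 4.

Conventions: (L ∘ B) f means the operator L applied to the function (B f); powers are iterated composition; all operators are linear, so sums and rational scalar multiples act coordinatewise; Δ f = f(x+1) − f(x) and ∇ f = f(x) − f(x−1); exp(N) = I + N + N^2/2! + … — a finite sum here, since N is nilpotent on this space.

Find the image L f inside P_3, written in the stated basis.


order-1 term: 2x + 5/2
order-2 term: 1
the series for exp(∇) f terminates at order 2
exp(∇) f = x^2 + (11/2)x + 15/2

g(x) = x^2 + (11/2)x + 15/2


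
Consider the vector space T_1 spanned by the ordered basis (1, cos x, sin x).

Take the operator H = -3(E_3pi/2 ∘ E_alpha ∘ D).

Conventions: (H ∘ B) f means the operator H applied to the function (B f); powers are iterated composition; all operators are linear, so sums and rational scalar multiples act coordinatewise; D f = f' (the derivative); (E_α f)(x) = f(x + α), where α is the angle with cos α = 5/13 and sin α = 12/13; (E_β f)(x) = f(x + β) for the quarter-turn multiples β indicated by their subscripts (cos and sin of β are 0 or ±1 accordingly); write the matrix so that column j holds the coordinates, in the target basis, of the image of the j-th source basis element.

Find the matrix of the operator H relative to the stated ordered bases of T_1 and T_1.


image of 1: 0
image of cos x: -(15/13)cos x + (36/13)sin x
image of sin x: -(36/13)cos x - (15/13)sin x
each image's coordinates form column j of the matrix

the matrix is [[0, 0, 0]; [0, -15/13, -36/13]; [0, 36/13, -15/13]] (rows listed top to bottom)


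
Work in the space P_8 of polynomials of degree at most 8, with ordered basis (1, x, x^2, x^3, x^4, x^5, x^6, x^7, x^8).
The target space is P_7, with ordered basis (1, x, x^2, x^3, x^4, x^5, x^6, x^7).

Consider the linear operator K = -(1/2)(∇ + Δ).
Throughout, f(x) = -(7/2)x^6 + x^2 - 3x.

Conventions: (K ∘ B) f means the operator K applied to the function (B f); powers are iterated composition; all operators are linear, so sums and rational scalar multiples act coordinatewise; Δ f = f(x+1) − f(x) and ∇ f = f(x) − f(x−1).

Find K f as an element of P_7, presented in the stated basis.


g(x) = 21x^5 + 70x^3 + 19x + 3

∇ f = -21x^5 + (105/2)x^4 - 70x^3 + (105/2)x^2 - 19x - 1/2
Δ f = -21x^5 - (105/2)x^4 - 70x^3 - (105/2)x^2 - 19x - 11/2
(∇ + Δ) f = -42x^5 - 140x^3 - 38x - 6
(-(1/2)(∇ + Δ)) f = 21x^5 + 70x^3 + 19x + 3


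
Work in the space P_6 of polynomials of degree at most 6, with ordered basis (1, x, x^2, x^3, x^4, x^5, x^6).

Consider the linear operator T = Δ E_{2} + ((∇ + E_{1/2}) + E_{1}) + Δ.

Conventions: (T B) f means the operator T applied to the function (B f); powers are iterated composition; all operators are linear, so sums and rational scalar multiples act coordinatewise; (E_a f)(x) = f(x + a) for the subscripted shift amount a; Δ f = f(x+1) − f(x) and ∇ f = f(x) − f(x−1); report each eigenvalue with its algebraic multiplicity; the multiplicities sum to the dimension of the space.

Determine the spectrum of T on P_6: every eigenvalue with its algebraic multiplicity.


λ = 2 (multiplicity 7)

image of 1: 2
image of x: 2x + 9/2
image of x^2: 2x^2 + 9x + 25/4
image of x^3: 2x^3 + (27/2)x^2 + (75/4)x + 177/8
image of x^4: 2x^4 + 18x^3 + (75/2)x^2 + (177/2)x + 1057/16
image of x^5: 2x^5 + (45/2)x^4 + (125/2)x^3 + (885/4)x^2 + (5285/16)x + 6849/32
image of x^6: 2x^6 + 27x^5 + (375/4)x^4 + (885/2)x^3 + (15855/16)x^2 + (20547/16)x + 42625/64
the matrix is upper triangular; its diagonal is (2, 2, 2, 2, 2, 2, 2)
for a triangular matrix the eigenvalues are the diagonal entries, with algebraic multiplicity their repetition count


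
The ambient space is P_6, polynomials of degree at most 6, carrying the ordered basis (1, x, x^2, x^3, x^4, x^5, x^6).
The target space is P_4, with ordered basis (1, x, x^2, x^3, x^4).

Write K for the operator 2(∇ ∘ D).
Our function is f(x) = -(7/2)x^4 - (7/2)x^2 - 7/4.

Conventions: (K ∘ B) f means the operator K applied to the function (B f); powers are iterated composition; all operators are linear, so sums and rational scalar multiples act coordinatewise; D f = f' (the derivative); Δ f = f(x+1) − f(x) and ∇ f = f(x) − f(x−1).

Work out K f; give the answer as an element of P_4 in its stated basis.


the result is g(x) = -84x^2 + 84x - 42

D f = -14x^3 - 7x
∇ D f = -42x^2 + 42x - 21
(2(∇ ∘ D)) f = -84x^2 + 84x - 42


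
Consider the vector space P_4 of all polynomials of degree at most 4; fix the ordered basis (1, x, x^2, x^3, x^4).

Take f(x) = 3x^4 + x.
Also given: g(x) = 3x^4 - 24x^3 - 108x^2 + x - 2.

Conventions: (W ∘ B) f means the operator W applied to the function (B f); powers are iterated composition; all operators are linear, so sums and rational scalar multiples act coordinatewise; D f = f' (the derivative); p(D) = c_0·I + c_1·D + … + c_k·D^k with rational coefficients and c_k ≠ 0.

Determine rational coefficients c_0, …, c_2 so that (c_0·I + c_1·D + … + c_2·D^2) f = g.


p(D) = I − 2·D − 3·D^2, i.e. c_0 = 1, c_1 = -2, c_2 = -3

D^0 f = 3x^4 + x
D^1 f = 12x^3 + 1
D^2 f = 36x^2
matching coefficients of g against c_0 f + c_1 Df + … from the top degree down determines the c_i
solution: c_0 = 1, c_1 = -2, c_2 = -3


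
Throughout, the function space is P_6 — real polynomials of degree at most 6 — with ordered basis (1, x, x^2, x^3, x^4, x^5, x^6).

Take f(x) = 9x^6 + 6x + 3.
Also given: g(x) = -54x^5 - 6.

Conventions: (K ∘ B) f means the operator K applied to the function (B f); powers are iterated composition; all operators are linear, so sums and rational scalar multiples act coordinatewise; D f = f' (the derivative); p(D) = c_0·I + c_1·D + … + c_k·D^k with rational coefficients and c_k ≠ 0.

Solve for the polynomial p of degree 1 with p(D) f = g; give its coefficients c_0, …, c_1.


c_0 = 0, c_1 = -1

D^0 f = 9x^6 + 6x + 3
D^1 f = 54x^5 + 6
matching coefficients of g against c_0 f + c_1 Df + … from the top degree down determines the c_i
solution: c_0 = 0, c_1 = -1


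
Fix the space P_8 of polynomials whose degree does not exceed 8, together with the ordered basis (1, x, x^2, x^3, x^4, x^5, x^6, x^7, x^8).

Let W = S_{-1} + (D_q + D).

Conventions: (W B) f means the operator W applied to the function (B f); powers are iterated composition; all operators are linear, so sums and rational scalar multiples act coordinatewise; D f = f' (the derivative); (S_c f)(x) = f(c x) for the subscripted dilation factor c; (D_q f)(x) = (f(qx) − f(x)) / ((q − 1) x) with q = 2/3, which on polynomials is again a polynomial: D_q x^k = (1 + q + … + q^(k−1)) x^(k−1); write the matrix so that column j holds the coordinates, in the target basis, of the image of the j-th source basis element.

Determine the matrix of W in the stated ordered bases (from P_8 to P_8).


the matrix is [[1, 2, 0, 0, 0, 0, 0, 0, 0]; [0, -1, 11/3, 0, 0, 0, 0, 0, 0]; [0, 0, 1, 46/9, 0, 0, 0, 0, 0]; [0, 0, 0, -1, 173/27, 0, 0, 0, 0]; [0, 0, 0, 0, 1, 616/81, 0, 0, 0]; [0, 0, 0, 0, 0, -1, 2123/243, 0, 0]; [0, 0, 0, 0, 0, 0, 1, 7162/729, 0]; [0, 0, 0, 0, 0, 0, 0, -1, 23801/2187]; [0, 0, 0, 0, 0, 0, 0, 0, 1]] (rows listed top to bottom)

image of 1: 1
image of x: -x + 2
image of x^2: x^2 + (11/3)x
image of x^3: -x^3 + (46/9)x^2
image of x^4: x^4 + (173/27)x^3
image of x^5: -x^5 + (616/81)x^4
image of x^6: x^6 + (2123/243)x^5
image of x^7: -x^7 + (7162/729)x^6
image of x^8: x^8 + (23801/2187)x^7
each image's coordinates form column j of the matrix


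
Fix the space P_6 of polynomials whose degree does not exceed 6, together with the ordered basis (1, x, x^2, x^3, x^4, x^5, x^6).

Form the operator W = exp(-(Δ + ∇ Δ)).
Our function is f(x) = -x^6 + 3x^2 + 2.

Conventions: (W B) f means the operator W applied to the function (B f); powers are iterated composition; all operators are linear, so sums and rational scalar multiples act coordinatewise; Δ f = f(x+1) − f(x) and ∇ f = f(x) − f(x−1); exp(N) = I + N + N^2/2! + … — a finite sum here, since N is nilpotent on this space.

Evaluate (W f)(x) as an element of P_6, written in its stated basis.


order-1 term: 6x^5 + 45x^4 + 20x^3 + 45x^2 - 6
order-2 term: -15x^4 - 180x^3 - 465x^2 - 270x - 148
order-3 term: 20x^3 + 270x^2 + 870x + 630
order-4 term: -15x^2 - 180x - 425
order-5 term: 6x + 45
order-6 term: -1
the series for exp(-(Δ + ∇ Δ)) f terminates at order 6
exp(-(Δ + ∇ Δ)) f = -x^6 + 6x^5 + 30x^4 - 140x^3 - 162x^2 + 426x + 97

the image equals g(x) = -x^6 + 6x^5 + 30x^4 - 140x^3 - 162x^2 + 426x + 97


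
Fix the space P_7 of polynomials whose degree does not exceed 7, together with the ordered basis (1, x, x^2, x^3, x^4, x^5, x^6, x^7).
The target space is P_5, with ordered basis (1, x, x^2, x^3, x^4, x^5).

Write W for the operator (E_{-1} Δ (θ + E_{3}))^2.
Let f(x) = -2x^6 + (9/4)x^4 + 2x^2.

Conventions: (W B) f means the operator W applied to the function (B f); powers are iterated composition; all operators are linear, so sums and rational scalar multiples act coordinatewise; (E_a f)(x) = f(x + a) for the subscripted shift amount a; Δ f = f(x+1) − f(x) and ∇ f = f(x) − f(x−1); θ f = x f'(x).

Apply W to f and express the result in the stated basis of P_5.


the result is g(x) = -2520x^4 + 600x^3 - 31440x^2 - 38709x - 94727/2

θ f = -12x^6 + 9x^4 + 4x^2
E_{3} f = -2x^6 - 36x^5 - (1071/4)x^4 - 1053x^3 - (4613/2)x^2 - 2661x - 5031/4
(θ + E_{3}) f = -14x^6 - 36x^5 - (1035/4)x^4 - 1053x^3 - (4605/2)x^2 - 2661x - 5031/4
Δ (θ + E_{3}) f = -84x^5 - 390x^4 - 1675x^3 - (10563/2)x^2 - 9063x - 25301/4
E_{-1} Δ (θ + E_{3}) f = -84x^5 + 30x^4 - 955x^3 - (3513/2)x^2 - 2385x - 4699/4
θ (E_{-1} Δ (θ + E_{3})) f = -420x^5 + 120x^4 - 2865x^3 - 3513x^2 - 2385x
E_{3} (E_{-1} Δ (θ + E_{3})) f = -84x^5 - 1230x^4 - 8155x^3 - (62823/2)x^2 - 69489x - 271621/4
(θ + E_{3}) (E_{-1} Δ (θ + E_{3})) f = -504x^5 - 1110x^4 - 11020x^3 - (69849/2)x^2 - 71874x - 271621/4
Δ (θ + E_{3}) (E_{-1} Δ (θ + E_{3})) f = -2520x^4 - 9480x^3 - 44760x^2 - 109869x - 238865/2
E_{-1} Δ (θ + E_{3}) (E_{-1} Δ (θ + E_{3})) f = -2520x^4 + 600x^3 - 31440x^2 - 38709x - 94727/2


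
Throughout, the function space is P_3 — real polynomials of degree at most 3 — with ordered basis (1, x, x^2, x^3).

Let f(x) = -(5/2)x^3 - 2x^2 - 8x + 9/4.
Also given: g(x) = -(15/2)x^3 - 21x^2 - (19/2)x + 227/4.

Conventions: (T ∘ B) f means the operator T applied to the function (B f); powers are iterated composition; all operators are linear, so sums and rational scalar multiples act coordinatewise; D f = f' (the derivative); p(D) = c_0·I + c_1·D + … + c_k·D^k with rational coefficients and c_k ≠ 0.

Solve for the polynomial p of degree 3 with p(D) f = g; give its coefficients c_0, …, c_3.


p(D) = 3·I + 2·D − (3/2)·D^2 − 4·D^3, i.e. c_0 = 3, c_1 = 2, c_2 = -3/2, c_3 = -4

D^0 f = -(5/2)x^3 - 2x^2 - 8x + 9/4
D^1 f = -(15/2)x^2 - 4x - 8
D^2 f = -15x - 4
D^3 f = -15
matching coefficients of g against c_0 f + c_1 Df + … from the top degree down determines the c_i
solution: c_0 = 3, c_1 = 2, c_2 = -3/2, c_3 = -4


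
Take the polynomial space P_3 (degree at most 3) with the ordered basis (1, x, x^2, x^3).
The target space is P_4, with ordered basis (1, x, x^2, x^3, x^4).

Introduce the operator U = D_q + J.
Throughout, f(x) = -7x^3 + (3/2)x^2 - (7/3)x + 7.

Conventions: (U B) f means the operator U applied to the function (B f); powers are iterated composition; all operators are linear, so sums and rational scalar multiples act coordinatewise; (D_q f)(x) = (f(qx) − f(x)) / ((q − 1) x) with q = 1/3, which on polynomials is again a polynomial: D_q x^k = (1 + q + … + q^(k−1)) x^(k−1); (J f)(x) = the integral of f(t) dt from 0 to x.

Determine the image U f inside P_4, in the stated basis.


the result is g(x) = -(7/4)x^4 + (1/2)x^3 - (203/18)x^2 + 9x - 7/3

D_q f = -(91/9)x^2 + 2x - 7/3
J f = -(7/4)x^4 + (1/2)x^3 - (7/6)x^2 + 7x
(D_q + J) f = -(7/4)x^4 + (1/2)x^3 - (203/18)x^2 + 9x - 7/3


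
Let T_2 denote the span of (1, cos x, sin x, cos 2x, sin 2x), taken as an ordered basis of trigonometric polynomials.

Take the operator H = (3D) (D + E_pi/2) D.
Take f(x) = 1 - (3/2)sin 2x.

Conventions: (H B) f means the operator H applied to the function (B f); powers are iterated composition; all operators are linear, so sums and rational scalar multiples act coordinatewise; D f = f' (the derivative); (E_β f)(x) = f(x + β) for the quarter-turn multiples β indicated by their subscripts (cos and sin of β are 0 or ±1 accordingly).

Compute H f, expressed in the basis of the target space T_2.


D f = -3cos 2x
D D f = 6sin 2x
E_pi/2 D f = 3cos 2x
(D + E_pi/2) D f = 3cos 2x + 6sin 2x
D (D + E_pi/2) D f = 12cos 2x - 6sin 2x
(3D) (D + E_pi/2) D f = 36cos 2x - 18sin 2x

g(x) = 36cos 2x - 18sin 2x


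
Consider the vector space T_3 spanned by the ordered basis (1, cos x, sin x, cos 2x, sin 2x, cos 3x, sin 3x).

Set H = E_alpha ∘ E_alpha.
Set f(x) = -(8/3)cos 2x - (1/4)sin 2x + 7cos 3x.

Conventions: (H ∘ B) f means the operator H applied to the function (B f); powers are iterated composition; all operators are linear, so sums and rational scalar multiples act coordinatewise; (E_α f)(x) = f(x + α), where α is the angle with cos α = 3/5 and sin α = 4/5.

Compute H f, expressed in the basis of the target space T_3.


g(x) = (4468/1875)cos 2x - (3057/2500)sin 2x + (82271/15625)cos 3x + (72072/15625)sin 3x

E_alpha f = (38/75)cos 2x + (263/100)sin 2x - (819/125)cos 3x - (308/125)sin 3x
E_alpha E_alpha f = (4468/1875)cos 2x - (3057/2500)sin 2x + (82271/15625)cos 3x + (72072/15625)sin 3x


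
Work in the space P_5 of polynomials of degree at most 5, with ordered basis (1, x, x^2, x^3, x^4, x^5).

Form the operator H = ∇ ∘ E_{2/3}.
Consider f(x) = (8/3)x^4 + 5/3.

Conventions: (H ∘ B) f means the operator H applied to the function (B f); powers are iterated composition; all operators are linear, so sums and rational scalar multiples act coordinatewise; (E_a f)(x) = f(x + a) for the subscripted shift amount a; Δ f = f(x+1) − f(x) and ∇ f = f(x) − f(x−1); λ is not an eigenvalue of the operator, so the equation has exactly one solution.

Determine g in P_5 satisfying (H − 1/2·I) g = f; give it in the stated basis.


the result is g(x) = -(16/3)x^4 - (128/3)x^3 - (832/3)x^2 - (10880/9)x - 213550/81

write g with unknown coordinates in the stated basis and equate coefficients in (H − 1/2·I) g = f
solving from the highest basis element down gives g = -(16/3)x^4 - (128/3)x^3 - (832/3)x^2 - (10880/9)x - 213550/81
check: H g = -(64/3)x^3 - (416/3)x^2 - (5440/9)x - 106640/81
so H g − 1/2·g = (8/3)x^4 + 5/3 = f ✓
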